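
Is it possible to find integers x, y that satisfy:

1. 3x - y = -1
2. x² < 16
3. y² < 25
Yes

Take x = 0, y = 1. Substituting into each constraint:
  (1) 3(0) + (-1) = -1 ✓
  (2) x² = (0)² = 0, and 0 < 16 ✓
  (3) y² = (1)² = 1, and 1 < 25 ✓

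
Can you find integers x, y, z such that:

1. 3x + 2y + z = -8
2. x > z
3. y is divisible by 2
Yes

Take x = -1, y = 0, z = -5. Substituting into each constraint:
  (1) 3(-1) + 2(0) + (-5) = -8 ✓
  (2) -1 > -5 ✓
  (3) 0 = 2 × 0, remainder 0 ✓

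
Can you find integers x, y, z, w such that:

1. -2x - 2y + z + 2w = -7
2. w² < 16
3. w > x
Yes

Take x = 0, y = 5, z = 1, w = 1. Substituting into each constraint:
  (1) -2(0) - 2(5) + 1 + 2(1) = -7 ✓
  (2) w² = (1)² = 1, and 1 < 16 ✓
  (3) 1 > 0 ✓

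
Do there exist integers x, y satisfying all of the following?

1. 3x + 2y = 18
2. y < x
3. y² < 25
Yes

Take x = 6, y = 0. Substituting into each constraint:
  (1) 3(6) + 2(0) = 18 ✓
  (2) 0 < 6 ✓
  (3) y² = (0)² = 0, and 0 < 25 ✓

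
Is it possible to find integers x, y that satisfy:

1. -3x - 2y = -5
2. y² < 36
Yes

Take x = 1, y = 1. Substituting into each constraint:
  (1) -3(1) - 2(1) = -5 ✓
  (2) y² = (1)² = 1, and 1 < 36 ✓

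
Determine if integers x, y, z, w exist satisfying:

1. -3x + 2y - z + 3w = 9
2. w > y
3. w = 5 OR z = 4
Yes

Take x = 4, y = 3, z = 0, w = 5. Substituting into each constraint:
  (1) -3(4) + 2(3) + 0 + 3(5) = 9 ✓
  (2) 5 > 3 ✓
  (3) w = 5, target 5 ✓ (first branch holds)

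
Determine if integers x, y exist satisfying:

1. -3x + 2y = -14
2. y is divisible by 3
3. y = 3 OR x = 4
No

The full constraint system is jointly infeasible over the integers. Each constraint and what it forces:

  - -3x + 2y = -14: is a linear equation tying the variables together
  - y is divisible by 3: restricts y to multiples of 3
  - y = 3 OR x = 4: forces a choice: either y = 3 or x = 4

Modular obstruction: writing y = 3y', every remaining term of the linear equation is divisible by 3, so the left side is ≡ 0 (mod 3); but the right side -14 ≡ 1 (mod 3). No integers can satisfy it.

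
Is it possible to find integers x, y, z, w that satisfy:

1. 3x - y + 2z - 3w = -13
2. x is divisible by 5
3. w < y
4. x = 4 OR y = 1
Yes

Take x = 5, y = 1, z = -15, w = -1. Substituting into each constraint:
  (1) 3(5) + (-1) + 2(-15) - 3(-1) = -13 ✓
  (2) 5 = 5 × 1, remainder 0 ✓
  (3) -1 < 1 ✓
  (4) y = 1, target 1 ✓ (second branch holds)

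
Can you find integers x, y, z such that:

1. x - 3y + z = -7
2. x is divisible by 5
Yes

Take x = 0, y = 0, z = -7. Substituting into each constraint:
  (1) 0 - 3(0) + (-7) = -7 ✓
  (2) 0 = 5 × 0, remainder 0 ✓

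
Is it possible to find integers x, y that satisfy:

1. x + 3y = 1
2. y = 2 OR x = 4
Yes

Take x = -5, y = 2. Substituting into each constraint:
  (1) (-5) + 3(2) = 1 ✓
  (2) y = 2, target 2 ✓ (first branch holds)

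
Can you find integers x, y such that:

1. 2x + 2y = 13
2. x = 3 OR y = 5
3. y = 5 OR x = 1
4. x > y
No

Even the single constraint (2x + 2y = 13) is infeasible over the integers.

  - 2x + 2y = 13: every term on the left is divisible by 2, so the LHS ≡ 0 (mod 2), but the RHS 13 is not — no integer solution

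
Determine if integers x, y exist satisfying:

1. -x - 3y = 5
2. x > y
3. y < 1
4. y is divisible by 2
Yes

Take x = 1, y = -2. Substituting into each constraint:
  (1) (-1) - 3(-2) = 5 ✓
  (2) 1 > -2 ✓
  (3) -2 < 1 ✓
  (4) -2 = 2 × -1, remainder 0 ✓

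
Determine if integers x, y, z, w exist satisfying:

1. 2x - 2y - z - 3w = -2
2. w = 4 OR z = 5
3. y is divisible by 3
Yes

Take x = 5, y = 0, z = 0, w = 4. Substituting into each constraint:
  (1) 2(5) - 2(0) + 0 - 3(4) = -2 ✓
  (2) w = 4, target 4 ✓ (first branch holds)
  (3) 0 = 3 × 0, remainder 0 ✓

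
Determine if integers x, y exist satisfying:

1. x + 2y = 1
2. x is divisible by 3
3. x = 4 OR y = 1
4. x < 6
No

A contradictory subset is {x + 2y = 1, x is divisible by 3, x = 4 OR y = 1}. No integer assignment can satisfy these jointly:

  - x + 2y = 1: is a linear equation tying the variables together
  - x is divisible by 3: restricts x to multiples of 3
  - x = 4 OR y = 1: forces a choice: either x = 4 or y = 1

Split on the disjunction (x = 4 OR y = 1):
  • If x = 4: this contradicts the divisibility constraint — 4 is not a multiple of 3.
  • If y = 1: with y = 1, writing x = 3x', every remaining term of the linear equation is divisible by 3, so the left side is ≡ 0 (mod 3); but the right side -1 ≡ 2 (mod 3). No integers can satisfy it.
Both branches are infeasible, so the system has no integer solution.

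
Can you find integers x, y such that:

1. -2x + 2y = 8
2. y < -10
Yes

Take x = -15, y = -11. Substituting into each constraint:
  (1) -2(-15) + 2(-11) = 8 ✓
  (2) -11 < -10 ✓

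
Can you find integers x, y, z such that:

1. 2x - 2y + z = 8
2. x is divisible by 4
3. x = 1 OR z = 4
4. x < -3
Yes

Take x = -4, y = -6, z = 4. Substituting into each constraint:
  (1) 2(-4) - 2(-6) + 4 = 8 ✓
  (2) -4 = 4 × -1, remainder 0 ✓
  (3) z = 4, target 4 ✓ (second branch holds)
  (4) -4 < -3 ✓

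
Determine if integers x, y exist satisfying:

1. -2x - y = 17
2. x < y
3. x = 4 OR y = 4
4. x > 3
No

A contradictory subset is {-2x - y = 17, x < y, x > 3}. No integer assignment can satisfy these jointly:

  - -2x - y = 17: is a linear equation tying the variables together
  - x < y: bounds one variable relative to another variable
  - x > 3: bounds one variable relative to a constant

Propagating the comparison: y > x and x ≥ 4 give y ≥ 5. Range argument: with x ∈ [4, ∞], y ∈ [5, ∞], the left side of the equation is at most -13, but the right side is 17 > -13. No integer solution exists.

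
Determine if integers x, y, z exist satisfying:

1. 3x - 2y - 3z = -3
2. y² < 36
Yes

Take x = 1, y = 3, z = 0. Substituting into each constraint:
  (1) 3(1) - 2(3) - 3(0) = -3 ✓
  (2) y² = (3)² = 9, and 9 < 36 ✓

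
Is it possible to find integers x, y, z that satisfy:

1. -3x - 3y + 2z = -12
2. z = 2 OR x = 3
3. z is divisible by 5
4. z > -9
Yes

Take x = 3, y = 1, z = 0. Substituting into each constraint:
  (1) -3(3) - 3(1) + 2(0) = -12 ✓
  (2) x = 3, target 3 ✓ (second branch holds)
  (3) 0 = 5 × 0, remainder 0 ✓
  (4) 0 > -9 ✓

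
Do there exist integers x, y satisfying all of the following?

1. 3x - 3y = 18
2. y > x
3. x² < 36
No

A contradictory subset is {3x - 3y = 18, y > x}. No integer assignment can satisfy these jointly:

  - 3x - 3y = 18: is a linear equation tying the variables together
  - y > x: bounds one variable relative to another variable

From the equation, x − y = 6, i.e. y − x = -6; but y > x requires y − x ≥ 1. Contradiction.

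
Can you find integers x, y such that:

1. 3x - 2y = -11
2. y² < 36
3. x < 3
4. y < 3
Yes

Take x = -3, y = 1. Substituting into each constraint:
  (1) 3(-3) - 2(1) = -11 ✓
  (2) y² = (1)² = 1, and 1 < 36 ✓
  (3) -3 < 3 ✓
  (4) 1 < 3 ✓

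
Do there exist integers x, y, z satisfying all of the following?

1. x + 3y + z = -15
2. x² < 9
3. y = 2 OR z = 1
Yes

Take x = 2, y = -6, z = 1. Substituting into each constraint:
  (1) 2 + 3(-6) + 1 = -15 ✓
  (2) x² = (2)² = 4, and 4 < 9 ✓
  (3) z = 1, target 1 ✓ (second branch holds)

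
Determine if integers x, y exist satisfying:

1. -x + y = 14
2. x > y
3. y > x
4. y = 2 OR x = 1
No

A contradictory subset is {x > y, y > x}. No integer assignment can satisfy these jointly:

  - x > y: bounds one variable relative to another variable
  - y > x: bounds one variable relative to another variable

Direct contradiction: x > y and y > x cannot both hold.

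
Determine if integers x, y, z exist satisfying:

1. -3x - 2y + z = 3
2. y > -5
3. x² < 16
Yes

Take x = -1, y = 0, z = 0. Substituting into each constraint:
  (1) -3(-1) - 2(0) + 0 = 3 ✓
  (2) 0 > -5 ✓
  (3) x² = (-1)² = 1, and 1 < 16 ✓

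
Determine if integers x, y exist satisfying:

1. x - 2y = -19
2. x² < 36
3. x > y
No

The full constraint system is jointly infeasible over the integers. Each constraint and what it forces:

  - x - 2y = -19: is a linear equation tying the variables together
  - x² < 36: restricts x to |x| ≤ 5
  - x > y: bounds one variable relative to another variable

Propagating the comparison: y < x and x ≤ 5 give y ≤ 4. Range argument: with x ∈ [-5, 5], y ∈ [−∞, 4], the left side of the equation is at least -13, but the right side is -19 < -13. No integer solution exists.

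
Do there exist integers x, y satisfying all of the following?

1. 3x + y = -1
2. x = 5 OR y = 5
Yes

Take x = 5, y = -16. Substituting into each constraint:
  (1) 3(5) + (-16) = -1 ✓
  (2) x = 5, target 5 ✓ (first branch holds)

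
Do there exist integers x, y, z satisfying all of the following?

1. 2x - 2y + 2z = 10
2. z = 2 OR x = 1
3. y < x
Yes

Take x = 3, y = 0, z = 2. Substituting into each constraint:
  (1) 2(3) - 2(0) + 2(2) = 10 ✓
  (2) z = 2, target 2 ✓ (first branch holds)
  (3) 0 < 3 ✓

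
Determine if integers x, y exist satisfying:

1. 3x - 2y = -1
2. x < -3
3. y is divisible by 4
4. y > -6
No

A contradictory subset is {3x - 2y = -1, x < -3, y > -6}. No integer assignment can satisfy these jointly:

  - 3x - 2y = -1: is a linear equation tying the variables together
  - x < -3: bounds one variable relative to a constant
  - y > -6: bounds one variable relative to a constant

Range argument: with x ∈ [−∞, -4], y ∈ [-5, ∞], the left side of the equation is at most -2, but the right side is -1 > -2. No integer solution exists.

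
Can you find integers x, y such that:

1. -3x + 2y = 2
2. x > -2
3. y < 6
Yes

Take x = 0, y = 1. Substituting into each constraint:
  (1) -3(0) + 2(1) = 2 ✓
  (2) 0 > -2 ✓
  (3) 1 < 6 ✓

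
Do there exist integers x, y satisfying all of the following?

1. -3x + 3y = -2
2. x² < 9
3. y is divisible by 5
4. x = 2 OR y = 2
No

Even the single constraint (-3x + 3y = -2) is infeasible over the integers.

  - -3x + 3y = -2: every term on the left is divisible by 3, so the LHS ≡ 0 (mod 3), but the RHS -2 is not — no integer solution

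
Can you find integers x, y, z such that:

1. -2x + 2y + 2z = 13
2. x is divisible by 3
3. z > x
No

Even the single constraint (-2x + 2y + 2z = 13) is infeasible over the integers.

  - -2x + 2y + 2z = 13: every term on the left is divisible by 2, so the LHS ≡ 0 (mod 2), but the RHS 13 is not — no integer solution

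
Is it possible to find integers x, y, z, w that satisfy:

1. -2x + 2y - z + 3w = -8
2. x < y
Yes

Take x = -1, y = 0, z = 10, w = 0. Substituting into each constraint:
  (1) -2(-1) + 2(0) + (-10) + 3(0) = -8 ✓
  (2) -1 < 0 ✓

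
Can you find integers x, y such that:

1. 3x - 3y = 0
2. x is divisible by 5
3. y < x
No

A contradictory subset is {3x - 3y = 0, y < x}. No integer assignment can satisfy these jointly:

  - 3x - 3y = 0: is a linear equation tying the variables together
  - y < x: bounds one variable relative to another variable

From the equation, x − y = 0, i.e. x − y = 0; but x > y requires x − y ≥ 1. Contradiction.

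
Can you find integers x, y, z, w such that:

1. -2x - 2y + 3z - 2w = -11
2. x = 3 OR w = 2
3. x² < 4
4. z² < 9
Yes

Take x = 0, y = 2, z = -1, w = 2. Substituting into each constraint:
  (1) -2(0) - 2(2) + 3(-1) - 2(2) = -11 ✓
  (2) w = 2, target 2 ✓ (second branch holds)
  (3) x² = (0)² = 0, and 0 < 4 ✓
  (4) z² = (-1)² = 1, and 1 < 9 ✓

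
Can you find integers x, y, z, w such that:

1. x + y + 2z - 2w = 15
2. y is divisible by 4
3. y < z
Yes

Take x = 1, y = 0, z = 1, w = -6. Substituting into each constraint:
  (1) 1 + 0 + 2(1) - 2(-6) = 15 ✓
  (2) 0 = 4 × 0, remainder 0 ✓
  (3) 0 < 1 ✓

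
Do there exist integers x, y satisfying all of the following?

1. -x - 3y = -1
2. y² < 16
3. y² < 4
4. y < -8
No

A contradictory subset is {y² < 4, y < -8}. No integer assignment can satisfy these jointly:

  - y² < 4: restricts y to |y| ≤ 1
  - y < -8: bounds one variable relative to a constant

Direct contradiction: the bounds on y require y ≥ -1 and y ≤ -9 simultaneously, which is empty.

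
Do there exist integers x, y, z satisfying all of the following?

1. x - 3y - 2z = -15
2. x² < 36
Yes

Take x = 0, y = 5, z = 0. Substituting into each constraint:
  (1) 0 - 3(5) - 2(0) = -15 ✓
  (2) x² = (0)² = 0, and 0 < 36 ✓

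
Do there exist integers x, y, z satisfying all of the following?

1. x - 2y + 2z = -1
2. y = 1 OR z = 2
Yes

Take x = -5, y = 0, z = 2. Substituting into each constraint:
  (1) (-5) - 2(0) + 2(2) = -1 ✓
  (2) z = 2, target 2 ✓ (second branch holds)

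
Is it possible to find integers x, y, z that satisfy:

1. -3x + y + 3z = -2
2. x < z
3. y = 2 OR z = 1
Yes

Take x = 0, y = -5, z = 1. Substituting into each constraint:
  (1) -3(0) + (-5) + 3(1) = -2 ✓
  (2) 0 < 1 ✓
  (3) z = 1, target 1 ✓ (second branch holds)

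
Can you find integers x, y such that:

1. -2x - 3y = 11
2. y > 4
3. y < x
No

The full constraint system is jointly infeasible over the integers. Each constraint and what it forces:

  - -2x - 3y = 11: is a linear equation tying the variables together
  - y > 4: bounds one variable relative to a constant
  - y < x: bounds one variable relative to another variable

Propagating the comparison: x > y and y ≥ 5 give x ≥ 6. Range argument: with x ∈ [6, ∞], y ∈ [5, ∞], the left side of the equation is at most -27, but the right side is 11 > -27. No integer solution exists.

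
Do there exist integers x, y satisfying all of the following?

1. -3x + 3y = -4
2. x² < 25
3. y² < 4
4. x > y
No

Even the single constraint (-3x + 3y = -4) is infeasible over the integers.

  - -3x + 3y = -4: every term on the left is divisible by 3, so the LHS ≡ 0 (mod 3), but the RHS -4 is not — no integer solution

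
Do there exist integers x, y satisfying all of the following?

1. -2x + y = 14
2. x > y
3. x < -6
Yes

Take x = -15, y = -16. Substituting into each constraint:
  (1) -2(-15) + (-16) = 14 ✓
  (2) -15 > -16 ✓
  (3) -15 < -6 ✓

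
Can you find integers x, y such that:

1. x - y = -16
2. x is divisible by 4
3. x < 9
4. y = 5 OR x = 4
Yes

Take x = 4, y = 20. Substituting into each constraint:
  (1) 4 + (-20) = -16 ✓
  (2) 4 = 4 × 1, remainder 0 ✓
  (3) 4 < 9 ✓
  (4) x = 4, target 4 ✓ (second branch holds)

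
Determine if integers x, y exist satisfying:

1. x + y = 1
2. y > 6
Yes

Take x = -6, y = 7. Substituting into each constraint:
  (1) (-6) + 7 = 1 ✓
  (2) 7 > 6 ✓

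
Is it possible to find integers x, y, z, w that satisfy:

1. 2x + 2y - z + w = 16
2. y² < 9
Yes

Take x = 8, y = 0, z = 0, w = 0. Substituting into each constraint:
  (1) 2(8) + 2(0) + 0 + 0 = 16 ✓
  (2) y² = (0)² = 0, and 0 < 9 ✓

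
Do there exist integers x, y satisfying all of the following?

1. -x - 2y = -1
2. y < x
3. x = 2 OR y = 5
No

The full constraint system is jointly infeasible over the integers. Each constraint and what it forces:

  - -x - 2y = -1: is a linear equation tying the variables together
  - y < x: bounds one variable relative to another variable
  - x = 2 OR y = 5: forces a choice: either x = 2 or y = 5

Split on the disjunction (x = 2 OR y = 5):
  • If x = 2: with x = 2, every remaining term of the linear equation is divisible by 2, so the left side is ≡ 0 (mod 2); but the right side 1 ≡ 1 (mod 2). No integers can satisfy it.
  • If y = 5: the equation forces x = -9, giving (y, x) = (5, -9), which violates x > y.
Both branches are infeasible, so the system has no integer solution.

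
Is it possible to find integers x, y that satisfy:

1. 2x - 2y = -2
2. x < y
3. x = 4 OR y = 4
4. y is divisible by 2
Yes

Take x = 3, y = 4. Substituting into each constraint:
  (1) 2(3) - 2(4) = -2 ✓
  (2) 3 < 4 ✓
  (3) y = 4, target 4 ✓ (second branch holds)
  (4) 4 = 2 × 2, remainder 0 ✓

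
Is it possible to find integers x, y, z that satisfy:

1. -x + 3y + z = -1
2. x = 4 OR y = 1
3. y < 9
Yes

Take x = 0, y = 1, z = -4. Substituting into each constraint:
  (1) 0 + 3(1) + (-4) = -1 ✓
  (2) y = 1, target 1 ✓ (second branch holds)
  (3) 1 < 9 ✓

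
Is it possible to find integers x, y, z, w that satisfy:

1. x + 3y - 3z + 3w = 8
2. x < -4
Yes

Take x = -7, y = 0, z = 0, w = 5. Substituting into each constraint:
  (1) (-7) + 3(0) - 3(0) + 3(5) = 8 ✓
  (2) -7 < -4 ✓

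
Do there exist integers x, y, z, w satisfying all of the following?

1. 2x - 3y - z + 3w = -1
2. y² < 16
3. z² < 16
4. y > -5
Yes

Take x = 1, y = 1, z = 0, w = 0. Substituting into each constraint:
  (1) 2(1) - 3(1) + 0 + 3(0) = -1 ✓
  (2) y² = (1)² = 1, and 1 < 16 ✓
  (3) z² = (0)² = 0, and 0 < 16 ✓
  (4) 1 > -5 ✓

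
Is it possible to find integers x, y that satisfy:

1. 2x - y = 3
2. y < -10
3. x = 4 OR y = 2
No

The full constraint system is jointly infeasible over the integers. Each constraint and what it forces:

  - 2x - y = 3: is a linear equation tying the variables together
  - y < -10: bounds one variable relative to a constant
  - x = 4 OR y = 2: forces a choice: either x = 4 or y = 2

Split on the disjunction (x = 4 OR y = 2):
  • If x = 4: the equation forces y = 5, which contradicts the bound y ≤ -11.
  • If y = 2: this contradicts the bound y ≤ -11.
Both branches are infeasible, so the system has no integer solution.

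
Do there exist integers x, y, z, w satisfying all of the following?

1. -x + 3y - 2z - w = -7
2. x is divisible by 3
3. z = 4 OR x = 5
Yes

Take x = 0, y = 0, z = 4, w = -1. Substituting into each constraint:
  (1) 0 + 3(0) - 2(4) + 1 = -7 ✓
  (2) 0 = 3 × 0, remainder 0 ✓
  (3) z = 4, target 4 ✓ (first branch holds)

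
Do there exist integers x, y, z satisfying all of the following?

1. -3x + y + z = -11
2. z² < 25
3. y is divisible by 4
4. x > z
Yes

Take x = 1, y = -8, z = 0. Substituting into each constraint:
  (1) -3(1) + (-8) + 0 = -11 ✓
  (2) z² = (0)² = 0, and 0 < 25 ✓
  (3) -8 = 4 × -2, remainder 0 ✓
  (4) 1 > 0 ✓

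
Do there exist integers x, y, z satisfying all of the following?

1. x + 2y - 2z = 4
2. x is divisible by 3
Yes

Take x = 0, y = 0, z = -2. Substituting into each constraint:
  (1) 0 + 2(0) - 2(-2) = 4 ✓
  (2) 0 = 3 × 0, remainder 0 ✓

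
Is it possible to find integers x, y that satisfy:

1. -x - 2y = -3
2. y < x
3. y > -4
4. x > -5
Yes

Take x = 3, y = 0. Substituting into each constraint:
  (1) (-3) - 2(0) = -3 ✓
  (2) 0 < 3 ✓
  (3) 0 > -4 ✓
  (4) 3 > -5 ✓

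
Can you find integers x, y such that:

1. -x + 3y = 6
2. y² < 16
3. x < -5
Yes

Take x = -6, y = 0. Substituting into each constraint:
  (1) 6 + 3(0) = 6 ✓
  (2) y² = (0)² = 0, and 0 < 16 ✓
  (3) -6 < -5 ✓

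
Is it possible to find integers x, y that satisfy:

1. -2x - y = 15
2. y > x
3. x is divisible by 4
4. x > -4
No

A contradictory subset is {-2x - y = 15, y > x, x > -4}. No integer assignment can satisfy these jointly:

  - -2x - y = 15: is a linear equation tying the variables together
  - y > x: bounds one variable relative to another variable
  - x > -4: bounds one variable relative to a constant

Propagating the comparison: y > x and x ≥ -3 give y ≥ -2. Range argument: with x ∈ [-3, ∞], y ∈ [-2, ∞], the left side of the equation is at most 8, but the right side is 15 > 8. No integer solution exists.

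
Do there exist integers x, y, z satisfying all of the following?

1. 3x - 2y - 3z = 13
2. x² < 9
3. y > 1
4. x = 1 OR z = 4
Yes

Take x = 1, y = 4, z = -6. Substituting into each constraint:
  (1) 3(1) - 2(4) - 3(-6) = 13 ✓
  (2) x² = (1)² = 1, and 1 < 9 ✓
  (3) 4 > 1 ✓
  (4) x = 1, target 1 ✓ (first branch holds)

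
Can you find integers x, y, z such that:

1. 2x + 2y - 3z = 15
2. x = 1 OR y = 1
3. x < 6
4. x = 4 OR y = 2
Yes

Take x = 1, y = 2, z = -3. Substituting into each constraint:
  (1) 2(1) + 2(2) - 3(-3) = 15 ✓
  (2) x = 1, target 1 ✓ (first branch holds)
  (3) 1 < 6 ✓
  (4) y = 2, target 2 ✓ (second branch holds)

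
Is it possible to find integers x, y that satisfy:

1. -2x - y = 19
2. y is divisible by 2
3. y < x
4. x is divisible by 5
No

A contradictory subset is {-2x - y = 19, y is divisible by 2}. No integer assignment can satisfy these jointly:

  - -2x - y = 19: is a linear equation tying the variables together
  - y is divisible by 2: restricts y to multiples of 2

Modular obstruction: writing y = 2y', every remaining term of the linear equation is divisible by 2, so the left side is ≡ 0 (mod 2); but the right side 19 ≡ 1 (mod 2). No integers can satisfy it.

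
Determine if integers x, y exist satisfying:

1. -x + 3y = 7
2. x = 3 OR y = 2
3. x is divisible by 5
No

The full constraint system is jointly infeasible over the integers. Each constraint and what it forces:

  - -x + 3y = 7: is a linear equation tying the variables together
  - x = 3 OR y = 2: forces a choice: either x = 3 or y = 2
  - x is divisible by 5: restricts x to multiples of 5

Split on the disjunction (x = 3 OR y = 2):
  • If x = 3: this contradicts the divisibility constraint — 3 is not a multiple of 5.
  • If y = 2: with y = 2, writing x = 5x', every remaining term of the linear equation is divisible by 5, so the left side is ≡ 0 (mod 5); but the right side 1 ≡ 1 (mod 5). No integers can satisfy it.
Both branches are infeasible, so the system has no integer solution.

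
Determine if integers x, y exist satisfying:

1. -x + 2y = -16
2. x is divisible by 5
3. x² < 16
Yes

Take x = 0, y = -8. Substituting into each constraint:
  (1) 0 + 2(-8) = -16 ✓
  (2) 0 = 5 × 0, remainder 0 ✓
  (3) x² = (0)² = 0, and 0 < 16 ✓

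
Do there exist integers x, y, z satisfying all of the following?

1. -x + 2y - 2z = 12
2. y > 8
Yes

Take x = 6, y = 9, z = 0. Substituting into each constraint:
  (1) (-6) + 2(9) - 2(0) = 12 ✓
  (2) 9 > 8 ✓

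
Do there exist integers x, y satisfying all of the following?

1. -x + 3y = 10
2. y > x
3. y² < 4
Yes

Take x = -10, y = 0. Substituting into each constraint:
  (1) 10 + 3(0) = 10 ✓
  (2) 0 > -10 ✓
  (3) y² = (0)² = 0, and 0 < 4 ✓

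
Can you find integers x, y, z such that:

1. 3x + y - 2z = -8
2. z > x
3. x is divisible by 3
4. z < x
No

A contradictory subset is {z > x, z < x}. No integer assignment can satisfy these jointly:

  - z > x: bounds one variable relative to another variable
  - z < x: bounds one variable relative to another variable

Direct contradiction: z > x and x > z cannot both hold.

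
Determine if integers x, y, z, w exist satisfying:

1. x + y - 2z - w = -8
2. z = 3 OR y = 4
Yes

Take x = 0, y = 0, z = 3, w = 2. Substituting into each constraint:
  (1) 0 + 0 - 2(3) + (-2) = -8 ✓
  (2) z = 3, target 3 ✓ (first branch holds)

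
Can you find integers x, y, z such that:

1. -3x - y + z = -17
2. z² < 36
Yes

Take x = 0, y = 17, z = 0. Substituting into each constraint:
  (1) -3(0) + (-17) + 0 = -17 ✓
  (2) z² = (0)² = 0, and 0 < 36 ✓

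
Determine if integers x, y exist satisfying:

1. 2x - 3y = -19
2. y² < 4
Yes

Take x = -8, y = 1. Substituting into each constraint:
  (1) 2(-8) - 3(1) = -19 ✓
  (2) y² = (1)² = 1, and 1 < 4 ✓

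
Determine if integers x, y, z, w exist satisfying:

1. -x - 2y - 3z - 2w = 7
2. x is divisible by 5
Yes

Take x = 0, y = 0, z = -3, w = 1. Substituting into each constraint:
  (1) 0 - 2(0) - 3(-3) - 2(1) = 7 ✓
  (2) 0 = 5 × 0, remainder 0 ✓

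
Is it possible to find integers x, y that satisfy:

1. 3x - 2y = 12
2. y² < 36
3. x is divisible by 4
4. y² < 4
Yes

Take x = 4, y = 0. Substituting into each constraint:
  (1) 3(4) - 2(0) = 12 ✓
  (2) y² = (0)² = 0, and 0 < 36 ✓
  (3) 4 = 4 × 1, remainder 0 ✓
  (4) y² = (0)² = 0, and 0 < 4 ✓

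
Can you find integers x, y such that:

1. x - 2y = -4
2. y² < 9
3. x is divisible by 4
Yes

Take x = 0, y = 2. Substituting into each constraint:
  (1) 0 - 2(2) = -4 ✓
  (2) y² = (2)² = 4, and 4 < 9 ✓
  (3) 0 = 4 × 0, remainder 0 ✓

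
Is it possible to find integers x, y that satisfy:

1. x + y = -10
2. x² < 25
Yes

Take x = 0, y = -10. Substituting into each constraint:
  (1) 0 + (-10) = -10 ✓
  (2) x² = (0)² = 0, and 0 < 25 ✓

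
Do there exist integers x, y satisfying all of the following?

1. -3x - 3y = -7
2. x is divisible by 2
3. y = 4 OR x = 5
No

Even the single constraint (-3x - 3y = -7) is infeasible over the integers.

  - -3x - 3y = -7: every term on the left is divisible by 3, so the LHS ≡ 0 (mod 3), but the RHS -7 is not — no integer solution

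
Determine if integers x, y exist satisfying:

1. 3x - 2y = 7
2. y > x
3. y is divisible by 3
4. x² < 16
No

A contradictory subset is {3x - 2y = 7, y is divisible by 3}. No integer assignment can satisfy these jointly:

  - 3x - 2y = 7: is a linear equation tying the variables together
  - y is divisible by 3: restricts y to multiples of 3

Modular obstruction: writing y = 3y', every remaining term of the linear equation is divisible by 3, so the left side is ≡ 0 (mod 3); but the right side 7 ≡ 1 (mod 3). No integers can satisfy it.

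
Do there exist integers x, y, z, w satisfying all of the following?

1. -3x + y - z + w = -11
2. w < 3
Yes

Take x = 4, y = 1, z = 0, w = 0. Substituting into each constraint:
  (1) -3(4) + 1 + 0 + 0 = -11 ✓
  (2) 0 < 3 ✓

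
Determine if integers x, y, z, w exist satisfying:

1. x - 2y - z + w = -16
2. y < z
Yes

Take x = 0, y = -1, z = 0, w = -18. Substituting into each constraint:
  (1) 0 - 2(-1) + 0 + (-18) = -16 ✓
  (2) -1 < 0 ✓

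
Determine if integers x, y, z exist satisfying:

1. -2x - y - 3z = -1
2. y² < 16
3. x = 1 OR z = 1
Yes

Take x = 0, y = -2, z = 1. Substituting into each constraint:
  (1) -2(0) + 2 - 3(1) = -1 ✓
  (2) y² = (-2)² = 4, and 4 < 16 ✓
  (3) z = 1, target 1 ✓ (second branch holds)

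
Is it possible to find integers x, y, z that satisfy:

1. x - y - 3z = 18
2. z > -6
Yes

Take x = 3, y = 0, z = -5. Substituting into each constraint:
  (1) 3 + 0 - 3(-5) = 18 ✓
  (2) -5 > -6 ✓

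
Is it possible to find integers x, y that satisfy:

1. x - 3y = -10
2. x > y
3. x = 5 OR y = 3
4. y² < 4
No

A contradictory subset is {x - 3y = -10, x > y, x = 5 OR y = 3}. No integer assignment can satisfy these jointly:

  - x - 3y = -10: is a linear equation tying the variables together
  - x > y: bounds one variable relative to another variable
  - x = 5 OR y = 3: forces a choice: either x = 5 or y = 3

Split on the disjunction (x = 5 OR y = 3):
  • If x = 5: the equation forces y = 5, giving (x, y) = (5, 5), which violates x > y.
  • If y = 3: the equation forces x = -1, giving (y, x) = (3, -1), which violates x > y.
Both branches are infeasible, so the system has no integer solution.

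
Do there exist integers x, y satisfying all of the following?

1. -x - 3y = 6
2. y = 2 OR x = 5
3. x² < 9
No

The full constraint system is jointly infeasible over the integers. Each constraint and what it forces:

  - -x - 3y = 6: is a linear equation tying the variables together
  - y = 2 OR x = 5: forces a choice: either y = 2 or x = 5
  - x² < 9: restricts x to |x| ≤ 2

Split on the disjunction (y = 2 OR x = 5):
  • If y = 2: the equation forces x = -12, but x² < 9 requires |x| ≤ 2.
  • If x = 5: this contradicts x² < 9, which requires |x| ≤ 2.
Both branches are infeasible, so the system has no integer solution.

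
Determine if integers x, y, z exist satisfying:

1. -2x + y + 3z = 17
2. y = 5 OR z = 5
Yes

Take x = 0, y = 5, z = 4. Substituting into each constraint:
  (1) -2(0) + 5 + 3(4) = 17 ✓
  (2) y = 5, target 5 ✓ (first branch holds)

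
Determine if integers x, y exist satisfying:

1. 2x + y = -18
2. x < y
Yes

Take x = -9, y = 0. Substituting into each constraint:
  (1) 2(-9) + 0 = -18 ✓
  (2) -9 < 0 ✓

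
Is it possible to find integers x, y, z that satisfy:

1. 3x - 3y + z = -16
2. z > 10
Yes

Take x = -9, y = 0, z = 11. Substituting into each constraint:
  (1) 3(-9) - 3(0) + 11 = -16 ✓
  (2) 11 > 10 ✓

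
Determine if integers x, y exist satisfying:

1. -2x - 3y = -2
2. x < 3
Yes

Take x = 1, y = 0. Substituting into each constraint:
  (1) -2(1) - 3(0) = -2 ✓
  (2) 1 < 3 ✓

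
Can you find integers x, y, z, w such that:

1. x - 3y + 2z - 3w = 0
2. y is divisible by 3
Yes

Take x = 0, y = 0, z = 0, w = 0. Substituting into each constraint:
  (1) 0 - 3(0) + 2(0) - 3(0) = 0 ✓
  (2) 0 = 3 × 0, remainder 0 ✓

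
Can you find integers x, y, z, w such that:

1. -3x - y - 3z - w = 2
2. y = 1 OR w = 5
Yes

Take x = 0, y = -7, z = 0, w = 5. Substituting into each constraint:
  (1) -3(0) + 7 - 3(0) + (-5) = 2 ✓
  (2) w = 5, target 5 ✓ (second branch holds)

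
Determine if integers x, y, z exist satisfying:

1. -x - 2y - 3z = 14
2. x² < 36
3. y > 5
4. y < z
No

The full constraint system is jointly infeasible over the integers. Each constraint and what it forces:

  - -x - 2y - 3z = 14: is a linear equation tying the variables together
  - x² < 36: restricts x to |x| ≤ 5
  - y > 5: bounds one variable relative to a constant
  - y < z: bounds one variable relative to another variable

Propagating the comparison: z > y and y ≥ 6 give z ≥ 7. Range argument: with x ∈ [-5, 5], y ∈ [6, ∞], z ∈ [7, ∞], the left side of the equation is at most -28, but the right side is 14 > -28. No integer solution exists.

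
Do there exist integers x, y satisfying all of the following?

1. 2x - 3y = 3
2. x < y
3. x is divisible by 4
Yes

Take x = -12, y = -9. Substituting into each constraint:
  (1) 2(-12) - 3(-9) = 3 ✓
  (2) -12 < -9 ✓
  (3) -12 = 4 × -3, remainder 0 ✓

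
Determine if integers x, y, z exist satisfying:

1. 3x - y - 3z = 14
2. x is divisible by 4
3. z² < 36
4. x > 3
Yes

Take x = 4, y = -2, z = 0. Substituting into each constraint:
  (1) 3(4) + 2 - 3(0) = 14 ✓
  (2) 4 = 4 × 1, remainder 0 ✓
  (3) z² = (0)² = 0, and 0 < 36 ✓
  (4) 4 > 3 ✓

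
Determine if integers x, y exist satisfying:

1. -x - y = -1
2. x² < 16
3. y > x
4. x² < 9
Yes

Take x = 0, y = 1. Substituting into each constraint:
  (1) 0 + (-1) = -1 ✓
  (2) x² = (0)² = 0, and 0 < 16 ✓
  (3) 1 > 0 ✓
  (4) x² = (0)² = 0, and 0 < 9 ✓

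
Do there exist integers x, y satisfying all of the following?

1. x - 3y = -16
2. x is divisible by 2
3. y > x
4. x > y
No

A contradictory subset is {y > x, x > y}. No integer assignment can satisfy these jointly:

  - y > x: bounds one variable relative to another variable
  - x > y: bounds one variable relative to another variable

Direct contradiction: y > x and x > y cannot both hold.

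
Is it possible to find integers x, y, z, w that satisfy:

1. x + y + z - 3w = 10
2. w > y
Yes

Take x = 13, y = 0, z = 0, w = 1. Substituting into each constraint:
  (1) 13 + 0 + 0 - 3(1) = 10 ✓
  (2) 1 > 0 ✓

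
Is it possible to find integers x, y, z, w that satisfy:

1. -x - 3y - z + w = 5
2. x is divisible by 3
Yes

Take x = 0, y = 0, z = -5, w = 0. Substituting into each constraint:
  (1) 0 - 3(0) + 5 + 0 = 5 ✓
  (2) 0 = 3 × 0, remainder 0 ✓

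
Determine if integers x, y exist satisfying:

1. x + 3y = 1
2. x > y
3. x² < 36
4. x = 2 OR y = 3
No

A contradictory subset is {x + 3y = 1, x > y, x = 2 OR y = 3}. No integer assignment can satisfy these jointly:

  - x + 3y = 1: is a linear equation tying the variables together
  - x > y: bounds one variable relative to another variable
  - x = 2 OR y = 3: forces a choice: either x = 2 or y = 3

Split on the disjunction (x = 2 OR y = 3):
  • If x = 2: with x = 2, every remaining term of the linear equation is divisible by 3, so the left side is ≡ 0 (mod 3); but the right side -1 ≡ 2 (mod 3). No integers can satisfy it.
  • If y = 3: the equation forces x = -8, giving (y, x) = (3, -8), which violates x > y.
Both branches are infeasible, so the system has no integer solution.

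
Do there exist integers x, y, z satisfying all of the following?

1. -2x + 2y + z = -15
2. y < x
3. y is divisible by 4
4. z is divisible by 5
Yes

Take x = 5, y = 0, z = -5. Substituting into each constraint:
  (1) -2(5) + 2(0) + (-5) = -15 ✓
  (2) 0 < 5 ✓
  (3) 0 = 4 × 0, remainder 0 ✓
  (4) -5 = 5 × -1, remainder 0 ✓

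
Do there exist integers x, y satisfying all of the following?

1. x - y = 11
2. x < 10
Yes

Take x = 0, y = -11. Substituting into each constraint:
  (1) 0 + 11 = 11 ✓
  (2) 0 < 10 ✓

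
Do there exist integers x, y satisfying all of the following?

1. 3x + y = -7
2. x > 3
Yes

Take x = 4, y = -19. Substituting into each constraint:
  (1) 3(4) + (-19) = -7 ✓
  (2) 4 > 3 ✓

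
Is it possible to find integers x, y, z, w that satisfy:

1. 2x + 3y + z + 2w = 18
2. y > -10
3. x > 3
Yes

Take x = 4, y = 0, z = 10, w = 0. Substituting into each constraint:
  (1) 2(4) + 3(0) + 10 + 2(0) = 18 ✓
  (2) 0 > -10 ✓
  (3) 4 > 3 ✓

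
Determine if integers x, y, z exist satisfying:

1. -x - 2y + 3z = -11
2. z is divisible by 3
Yes

Take x = 11, y = 0, z = 0. Substituting into each constraint:
  (1) (-11) - 2(0) + 3(0) = -11 ✓
  (2) 0 = 3 × 0, remainder 0 ✓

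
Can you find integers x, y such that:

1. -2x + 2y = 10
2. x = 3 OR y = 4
Yes

Take x = 3, y = 8. Substituting into each constraint:
  (1) -2(3) + 2(8) = 10 ✓
  (2) x = 3, target 3 ✓ (first branch holds)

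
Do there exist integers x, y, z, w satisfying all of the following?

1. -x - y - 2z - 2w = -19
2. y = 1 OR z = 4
Yes

Take x = 18, y = 1, z = 0, w = 0. Substituting into each constraint:
  (1) (-18) + (-1) - 2(0) - 2(0) = -19 ✓
  (2) y = 1, target 1 ✓ (first branch holds)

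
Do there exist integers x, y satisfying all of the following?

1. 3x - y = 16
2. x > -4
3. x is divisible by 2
Yes

Take x = 0, y = -16. Substituting into each constraint:
  (1) 3(0) + 16 = 16 ✓
  (2) 0 > -4 ✓
  (3) 0 = 2 × 0, remainder 0 ✓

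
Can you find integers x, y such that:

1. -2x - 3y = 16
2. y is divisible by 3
Yes

Take x = -8, y = 0. Substituting into each constraint:
  (1) -2(-8) - 3(0) = 16 ✓
  (2) 0 = 3 × 0, remainder 0 ✓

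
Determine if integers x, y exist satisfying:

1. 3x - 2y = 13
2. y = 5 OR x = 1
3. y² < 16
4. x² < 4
No

A contradictory subset is {3x - 2y = 13, y = 5 OR x = 1, y² < 16}. No integer assignment can satisfy these jointly:

  - 3x - 2y = 13: is a linear equation tying the variables together
  - y = 5 OR x = 1: forces a choice: either y = 5 or x = 1
  - y² < 16: restricts y to |y| ≤ 3

Split on the disjunction (y = 5 OR x = 1):
  • If y = 5: this contradicts y² < 16, which requires |y| ≤ 3.
  • If x = 1: the equation forces y = -5, but y² < 16 requires |y| ≤ 3.
Both branches are infeasible, so the system has no integer solution.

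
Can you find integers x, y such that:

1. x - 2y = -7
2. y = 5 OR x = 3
Yes

Take x = 3, y = 5. Substituting into each constraint:
  (1) 3 - 2(5) = -7 ✓
  (2) y = 5, target 5 ✓ (first branch holds)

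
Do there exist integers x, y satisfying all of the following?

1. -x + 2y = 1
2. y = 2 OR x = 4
Yes

Take x = 3, y = 2. Substituting into each constraint:
  (1) (-3) + 2(2) = 1 ✓
  (2) y = 2, target 2 ✓ (first branch holds)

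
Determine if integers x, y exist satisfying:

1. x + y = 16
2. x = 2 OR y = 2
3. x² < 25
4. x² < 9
Yes

Take x = 2, y = 14. Substituting into each constraint:
  (1) 2 + 14 = 16 ✓
  (2) x = 2, target 2 ✓ (first branch holds)
  (3) x² = (2)² = 4, and 4 < 25 ✓
  (4) x² = (2)² = 4, and 4 < 9 ✓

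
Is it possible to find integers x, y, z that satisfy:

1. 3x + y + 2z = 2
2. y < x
Yes

Take x = 0, y = -2, z = 2. Substituting into each constraint:
  (1) 3(0) + (-2) + 2(2) = 2 ✓
  (2) -2 < 0 ✓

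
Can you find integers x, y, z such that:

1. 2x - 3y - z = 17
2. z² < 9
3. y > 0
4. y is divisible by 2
Yes

Take x = 12, y = 2, z = 1. Substituting into each constraint:
  (1) 2(12) - 3(2) + (-1) = 17 ✓
  (2) z² = (1)² = 1, and 1 < 9 ✓
  (3) 2 > 0 ✓
  (4) 2 = 2 × 1, remainder 0 ✓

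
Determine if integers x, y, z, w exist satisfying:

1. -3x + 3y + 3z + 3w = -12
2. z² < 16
Yes

Take x = 0, y = 0, z = 0, w = -4. Substituting into each constraint:
  (1) -3(0) + 3(0) + 3(0) + 3(-4) = -12 ✓
  (2) z² = (0)² = 0, and 0 < 16 ✓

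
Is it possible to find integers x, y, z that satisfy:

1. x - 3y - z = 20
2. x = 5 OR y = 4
Yes

Take x = 32, y = 4, z = 0. Substituting into each constraint:
  (1) 32 - 3(4) + 0 = 20 ✓
  (2) y = 4, target 4 ✓ (second branch holds)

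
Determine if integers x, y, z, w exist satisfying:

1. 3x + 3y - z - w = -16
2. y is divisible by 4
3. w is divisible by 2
Yes

Take x = -6, y = 0, z = 0, w = -2. Substituting into each constraint:
  (1) 3(-6) + 3(0) + 0 + 2 = -16 ✓
  (2) 0 = 4 × 0, remainder 0 ✓
  (3) -2 = 2 × -1, remainder 0 ✓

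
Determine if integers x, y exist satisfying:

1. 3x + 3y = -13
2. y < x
No

Even the single constraint (3x + 3y = -13) is infeasible over the integers.

  - 3x + 3y = -13: every term on the left is divisible by 3, so the LHS ≡ 0 (mod 3), but the RHS -13 is not — no integer solution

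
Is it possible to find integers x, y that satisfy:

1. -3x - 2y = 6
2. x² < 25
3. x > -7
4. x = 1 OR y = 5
No

A contradictory subset is {-3x - 2y = 6, x = 1 OR y = 5}. No integer assignment can satisfy these jointly:

  - -3x - 2y = 6: is a linear equation tying the variables together
  - x = 1 OR y = 5: forces a choice: either x = 1 or y = 5

Split on the disjunction (x = 1 OR y = 5):
  • If x = 1: with x = 1, every remaining term of the linear equation is divisible by 2, so the left side is ≡ 0 (mod 2); but the right side 9 ≡ 1 (mod 2). No integers can satisfy it.
  • If y = 5: with y = 5, every remaining term of the linear equation is divisible by 3, so the left side is ≡ 0 (mod 3); but the right side 16 ≡ 1 (mod 3). No integers can satisfy it.
Both branches are infeasible, so the system has no integer solution.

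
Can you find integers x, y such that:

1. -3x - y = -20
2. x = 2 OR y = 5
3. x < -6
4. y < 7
No

A contradictory subset is {-3x - y = -20, x < -6, y < 7}. No integer assignment can satisfy these jointly:

  - -3x - y = -20: is a linear equation tying the variables together
  - x < -6: bounds one variable relative to a constant
  - y < 7: bounds one variable relative to a constant

Range argument: with x ∈ [−∞, -7], y ∈ [−∞, 6], the left side of the equation is at least 15, but the right side is -20 < 15. No integer solution exists.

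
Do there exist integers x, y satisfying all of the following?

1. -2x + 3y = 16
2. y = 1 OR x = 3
No

The full constraint system is jointly infeasible over the integers. Each constraint and what it forces:

  - -2x + 3y = 16: is a linear equation tying the variables together
  - y = 1 OR x = 3: forces a choice: either y = 1 or x = 3

Split on the disjunction (y = 1 OR x = 3):
  • If y = 1: with y = 1, every remaining term of the linear equation is divisible by 2, so the left side is ≡ 0 (mod 2); but the right side 13 ≡ 1 (mod 2). No integers can satisfy it.
  • If x = 3: with x = 3, every remaining term of the linear equation is divisible by 3, so the left side is ≡ 0 (mod 3); but the right side 22 ≡ 1 (mod 3). No integers can satisfy it.
Both branches are infeasible, so the system has no integer solution.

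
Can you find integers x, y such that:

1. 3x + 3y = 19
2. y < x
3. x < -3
No

Even the single constraint (3x + 3y = 19) is infeasible over the integers.

  - 3x + 3y = 19: every term on the left is divisible by 3, so the LHS ≡ 0 (mod 3), but the RHS 19 is not — no integer solution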